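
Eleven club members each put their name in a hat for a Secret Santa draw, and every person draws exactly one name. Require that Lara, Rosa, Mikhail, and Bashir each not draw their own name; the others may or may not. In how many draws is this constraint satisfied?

Let A_j be the event that the j-th constrained one is fixed. By inclusion-exclusion over the 4 events:
Σ_{j=0}^{4} (-1)^j C(4,j)(11-j)!
= C(4,0)·11! - C(4,1)·10! + C(4,2)·9! - C(4,3)·8! + C(4,4)·7!
= 39916800 - 14515200 + 2177280 - 161280 + 5040
= 27422640

27422640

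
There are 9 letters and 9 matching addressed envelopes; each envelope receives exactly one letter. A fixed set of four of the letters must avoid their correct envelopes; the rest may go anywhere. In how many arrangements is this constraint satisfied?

Inclusion-exclusion on the 4 forbidden self-matches:
Σ_{j=0}^{4} (-1)^j C(4,j)(9-j)!
= C(4,0)·9! - C(4,1)·8! + C(4,2)·7! - C(4,3)·6! + C(4,4)·5!
= 362880 - 161280 + 30240 - 2880 + 120
= 229080

229080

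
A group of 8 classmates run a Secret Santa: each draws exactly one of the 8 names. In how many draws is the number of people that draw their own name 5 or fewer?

40291

Sum C(8,i)·!(8-i) for i = 0..5:
  i=0: C(8,0)·!8 = 1·14833 = 14833
  i=1: C(8,1)·!7 = 8·1854 = 14832
  i=2: C(8,2)·!6 = 28·265 = 7420
  i=3: C(8,3)·!5 = 56·44 = 2464
  i=4: C(8,4)·!4 = 70·9 = 630
  i=5: C(8,5)·!3 = 56·2 = 112
Total = 40291.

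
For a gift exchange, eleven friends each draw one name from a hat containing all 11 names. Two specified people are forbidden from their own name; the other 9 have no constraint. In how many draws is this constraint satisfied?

33022080

Let A_j be the event that the j-th constrained one is fixed. By inclusion-exclusion over the 2 events:
Σ_{j=0}^{2} (-1)^j C(2,j)(11-j)!
= C(2,0)·11! - C(2,1)·10! + C(2,2)·9!
= 39916800 - 7257600 + 362880
= 33022080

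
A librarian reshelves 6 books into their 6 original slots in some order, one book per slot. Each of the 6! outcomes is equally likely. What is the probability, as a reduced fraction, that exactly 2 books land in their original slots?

3/16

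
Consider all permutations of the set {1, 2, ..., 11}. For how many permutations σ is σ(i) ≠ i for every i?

Use !n = n·!(n-1) + (-1)^n.
!11 = 11·1334961 - 1 = 14684570

14684570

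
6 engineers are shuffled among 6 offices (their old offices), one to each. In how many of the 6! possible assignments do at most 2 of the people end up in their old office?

# with exactly i fixed is C(6,i)·!(6-i); sum over i=0..2:
  i=0: C(6,0)·!6 = 1·265 = 265
  i=1: C(6,1)·!5 = 6·44 = 264
  i=2: C(6,2)·!4 = 15·9 = 135
Total = 664.

664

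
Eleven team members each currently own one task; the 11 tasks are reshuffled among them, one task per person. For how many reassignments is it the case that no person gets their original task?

14684570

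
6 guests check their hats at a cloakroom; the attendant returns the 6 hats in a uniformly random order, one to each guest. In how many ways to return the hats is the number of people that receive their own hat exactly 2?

Choose which 2 of the 6 are fixed: C(6,2) = 15.
The remaining 4 must be deranged: !4 = 9.
Total: 15 × 9 = 135.

135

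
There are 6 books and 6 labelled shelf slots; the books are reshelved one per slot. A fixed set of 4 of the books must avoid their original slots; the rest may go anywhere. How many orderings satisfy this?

362

Let A_j be the event that the j-th constrained one is fixed. By inclusion-exclusion over the 4 events:
Σ_{j=0}^{4} (-1)^j C(4,j)(6-j)!
= C(4,0)·6! - C(4,1)·5! + C(4,2)·4! - C(4,3)·3! + C(4,4)·2!
= 720 - 480 + 144 - 24 + 2
= 362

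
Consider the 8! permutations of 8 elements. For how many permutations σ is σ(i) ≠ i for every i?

!8 is the nearest integer to 8!/e.
8! = 40320, and 40320/e ≈ 14832.90, so !8 = 14833.

14833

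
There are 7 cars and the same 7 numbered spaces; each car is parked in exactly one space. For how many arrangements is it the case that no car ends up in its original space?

1854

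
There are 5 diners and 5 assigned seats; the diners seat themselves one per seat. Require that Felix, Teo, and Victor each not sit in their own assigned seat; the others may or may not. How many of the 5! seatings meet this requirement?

64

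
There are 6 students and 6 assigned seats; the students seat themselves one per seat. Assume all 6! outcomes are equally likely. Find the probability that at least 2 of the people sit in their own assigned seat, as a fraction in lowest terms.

191/720

Favorable outcomes: Σ_{i≥2} C(6,i)·!(6-i) = 15·9 + 20·2 + 15·1 + 6·0 + 1·1 = 191.
Total outcomes: 6! = 720.
Probability = 191/720 = 191/720.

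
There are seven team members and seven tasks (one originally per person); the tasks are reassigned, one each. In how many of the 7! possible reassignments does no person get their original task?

1854

Use !n = n·!(n-1) + (-1)^n.
!7 = 7·265 - 1 = 1854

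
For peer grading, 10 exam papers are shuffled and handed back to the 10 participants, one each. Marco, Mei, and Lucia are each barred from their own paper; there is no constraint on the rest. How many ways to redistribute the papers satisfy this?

Inclusion-exclusion on the 3 forbidden self-matches:
Σ_{j=0}^{3} (-1)^j C(3,j)(10-j)!
= C(3,0)·10! - C(3,1)·9! + C(3,2)·8! - C(3,3)·7!
= 3628800 - 1088640 + 120960 - 5040
= 2656080

2656080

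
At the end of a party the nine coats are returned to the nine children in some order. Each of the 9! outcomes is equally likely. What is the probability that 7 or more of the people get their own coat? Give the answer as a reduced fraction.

37/362880

Favorable outcomes: Σ_{i≥7} C(9,i)·!(9-i) = 36·1 + 9·0 + 1·1 = 37.
Total outcomes: 9! = 362880.
Probability = 37/362880 = 37/362880.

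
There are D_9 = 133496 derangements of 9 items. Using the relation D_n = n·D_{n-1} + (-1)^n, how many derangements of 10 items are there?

1334961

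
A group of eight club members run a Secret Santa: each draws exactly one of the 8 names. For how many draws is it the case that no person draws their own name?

The subfactorial !8 = [8!/e] (nearest integer).
8! = 40320, and 40320/e ≈ 14832.90, so !8 = 14833.

14833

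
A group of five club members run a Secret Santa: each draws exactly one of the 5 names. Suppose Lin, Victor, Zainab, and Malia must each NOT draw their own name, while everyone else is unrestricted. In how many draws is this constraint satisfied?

53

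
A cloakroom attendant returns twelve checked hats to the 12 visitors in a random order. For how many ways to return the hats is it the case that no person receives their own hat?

The subfactorial !12 = [12!/e] (nearest integer).
12! = 479001600, and 479001600/e ≈ 176214840.93, so !12 = 176214841.

176214841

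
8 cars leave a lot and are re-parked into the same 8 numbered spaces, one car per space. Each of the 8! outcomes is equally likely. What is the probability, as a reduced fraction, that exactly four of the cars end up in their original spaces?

Favorable outcomes: C(8,4)·!4 = 70·9 = 630.
Total outcomes: 8! = 40320.
Probability = 630/40320 = 1/64.

1/64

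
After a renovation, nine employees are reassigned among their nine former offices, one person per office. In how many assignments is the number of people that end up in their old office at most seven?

Sum C(9,i)·!(9-i) for i = 0..7:
  i=0: C(9,0)·!9 = 1·133496 = 133496
  i=1: C(9,1)·!8 = 9·14833 = 133497
  i=2: C(9,2)·!7 = 36·1854 = 66744
  i=3: C(9,3)·!6 = 84·265 = 22260
  i=4: C(9,4)·!5 = 126·44 = 5544
  i=5: C(9,5)·!4 = 126·9 = 1134
  i=6: C(9,6)·!3 = 84·2 = 168
  i=7: C(9,7)·!2 = 36·1 = 36
Total = 362879.

362879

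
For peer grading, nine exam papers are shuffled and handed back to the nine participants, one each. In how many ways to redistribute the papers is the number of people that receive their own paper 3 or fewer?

Sum C(9,i)·!(9-i) for i = 0..3:
  i=0: C(9,0)·!9 = 1·133496 = 133496
  i=1: C(9,1)·!8 = 9·14833 = 133497
  i=2: C(9,2)·!7 = 36·1854 = 66744
  i=3: C(9,3)·!6 = 84·265 = 22260
Total = 355997.

355997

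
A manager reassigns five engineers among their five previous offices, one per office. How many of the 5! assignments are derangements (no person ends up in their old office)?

!5 is the nearest integer to 5!/e.
5! = 120, and 120/e ≈ 44.15, so !5 = 44.

44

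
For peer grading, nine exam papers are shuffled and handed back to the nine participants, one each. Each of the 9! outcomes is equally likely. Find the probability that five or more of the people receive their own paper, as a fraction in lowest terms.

Favorable outcomes: Σ_{i≥5} C(9,i)·!(9-i) = 126·9 + 84·2 + 36·1 + 9·0 + 1·1 = 1339.
Total outcomes: 9! = 362880.
Probability = 1339/362880 = 1339/362880.

1339/362880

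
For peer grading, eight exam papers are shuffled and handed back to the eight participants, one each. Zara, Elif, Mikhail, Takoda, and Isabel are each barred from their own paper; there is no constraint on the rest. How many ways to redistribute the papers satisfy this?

21234

Let A_j be the event that the j-th constrained one is fixed. By inclusion-exclusion over the 5 events:
Σ_{j=0}^{5} (-1)^j C(5,j)(8-j)!
= C(5,0)·8! - C(5,1)·7! + C(5,2)·6! - C(5,3)·5! + C(5,4)·4! - C(5,5)·3!
= 40320 - 25200 + 7200 - 1200 + 120 - 6
= 21234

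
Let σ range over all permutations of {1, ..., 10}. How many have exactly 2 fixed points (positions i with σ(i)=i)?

667485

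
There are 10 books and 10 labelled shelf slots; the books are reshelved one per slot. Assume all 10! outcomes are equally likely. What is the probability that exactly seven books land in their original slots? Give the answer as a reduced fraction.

Favorable outcomes: C(10,7)·!3 = 120·2 = 240.
Total outcomes: 10! = 3628800.
Probability = 240/3628800 = 1/15120.

1/15120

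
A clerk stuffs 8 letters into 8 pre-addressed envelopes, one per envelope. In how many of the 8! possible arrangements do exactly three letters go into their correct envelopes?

Choose which 3 of the 8 are fixed: C(8,3) = 56.
The other 5 form a derangement: !5 = 44.
Total: 56 × 44 = 2464.

2464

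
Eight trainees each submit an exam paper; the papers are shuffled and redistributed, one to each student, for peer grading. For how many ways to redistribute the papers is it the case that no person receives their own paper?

14833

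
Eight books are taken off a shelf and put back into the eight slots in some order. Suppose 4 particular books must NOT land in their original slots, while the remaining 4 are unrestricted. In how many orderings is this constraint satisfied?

Let A_j be the event that the j-th constrained one is fixed. By inclusion-exclusion over the 4 events:
Σ_{j=0}^{4} (-1)^j C(4,j)(8-j)!
= C(4,0)·8! - C(4,1)·7! + C(4,2)·6! - C(4,3)·5! + C(4,4)·4!
= 40320 - 20160 + 4320 - 480 + 24
= 24024

24024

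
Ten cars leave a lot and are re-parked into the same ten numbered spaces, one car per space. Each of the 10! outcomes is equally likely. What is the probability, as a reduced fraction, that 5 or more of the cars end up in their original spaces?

Favorable outcomes: Σ_{i≥5} C(10,i)·!(10-i) = 252·44 + 210·9 + 120·2 + 45·1 + 10·0 + 1·1 = 13264.
Total outcomes: 10! = 3628800.
Probability = 13264/3628800 = 829/226800.

829/226800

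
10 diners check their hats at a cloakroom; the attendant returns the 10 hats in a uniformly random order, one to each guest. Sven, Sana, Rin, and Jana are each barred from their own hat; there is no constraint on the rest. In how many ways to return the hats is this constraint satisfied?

Inclusion-exclusion on the 4 forbidden self-matches:
Σ_{j=0}^{4} (-1)^j C(4,j)(10-j)!
= C(4,0)·10! - C(4,1)·9! + C(4,2)·8! - C(4,3)·7! + C(4,4)·6!
= 3628800 - 1451520 + 241920 - 20160 + 720
= 2399760

2399760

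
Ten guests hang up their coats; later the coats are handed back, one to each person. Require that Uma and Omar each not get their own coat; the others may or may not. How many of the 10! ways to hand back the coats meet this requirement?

2943360

Inclusion-exclusion on the 2 forbidden self-matches:
Σ_{j=0}^{2} (-1)^j C(2,j)(10-j)!
= C(2,0)·10! - C(2,1)·9! + C(2,2)·8!
= 3628800 - 725760 + 40320
= 2943360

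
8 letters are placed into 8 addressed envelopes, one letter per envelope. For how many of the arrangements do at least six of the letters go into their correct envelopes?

# with exactly i fixed is C(8,i)·!(8-i); sum over i=6..8:
  i=6: C(8,6)·!2 = 28·1 = 28
  i=7: C(8,7)·!1 = 8·0 = 0
  i=8: C(8,8)·!0 = 1·1 = 1
Total = 29.

29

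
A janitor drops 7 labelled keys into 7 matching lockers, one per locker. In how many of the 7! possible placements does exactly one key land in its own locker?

Choose which one of the 7 is fixed: C(7,1) = 7.
The other 6 form a derangement: !6 = 265.
Total: 7 × 265 = 1855.

1855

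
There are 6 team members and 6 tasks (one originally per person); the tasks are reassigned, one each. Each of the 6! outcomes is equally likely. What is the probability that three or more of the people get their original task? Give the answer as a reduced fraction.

7/90

Favorable outcomes: Σ_{i≥3} C(6,i)·!(6-i) = 20·2 + 15·1 + 6·0 + 1·1 = 56.
Total outcomes: 6! = 720.
Probability = 56/720 = 7/90.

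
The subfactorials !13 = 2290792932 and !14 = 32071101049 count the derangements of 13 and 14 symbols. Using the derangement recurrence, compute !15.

481066515734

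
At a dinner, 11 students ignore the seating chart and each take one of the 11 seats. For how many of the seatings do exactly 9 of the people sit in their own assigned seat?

55

Choose which 9 of the 11 are fixed: C(11,9) = 55.
The remaining 2 must be deranged: !2 = 1.
Total: 55 × 1 = 55.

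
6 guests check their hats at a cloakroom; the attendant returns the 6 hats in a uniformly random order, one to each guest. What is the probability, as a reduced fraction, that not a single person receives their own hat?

Favorable outcomes: !6 = 265.
Total outcomes: 6! = 720.
Probability = 265/720 = 53/144.

53/144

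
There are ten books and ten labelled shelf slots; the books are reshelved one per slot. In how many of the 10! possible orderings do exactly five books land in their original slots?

11088

Choose which 5 of the 10 are fixed: C(10,5) = 252.
The remaining 5 must be deranged: !5 = 44.
Total: 252 × 44 = 11088.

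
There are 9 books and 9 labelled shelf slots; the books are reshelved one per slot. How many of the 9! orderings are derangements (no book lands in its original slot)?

133496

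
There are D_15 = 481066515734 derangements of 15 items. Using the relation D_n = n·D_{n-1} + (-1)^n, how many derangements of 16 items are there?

7697064251745

D_16 = 16·481066515734 + 1 = 7697064251745.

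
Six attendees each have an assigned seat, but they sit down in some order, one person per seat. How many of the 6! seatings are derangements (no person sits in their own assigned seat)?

!6 = 6! · Σ_{k=0}^{6} (-1)^k/k!
= 6! - 6!/1! + 6!/2! - 6!/3! + 6!/4! - 6!/5! + 6!/6!
= 720 - 720 + 360 - 120 + 30 - 6 + 1
= 265

265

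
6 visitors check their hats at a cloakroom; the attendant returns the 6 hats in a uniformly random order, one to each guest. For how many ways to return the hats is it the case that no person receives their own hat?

Use !n = (n-1)(!(n-1) + !(n-2)).
!6 = 5·(44 + 9) = 5·53 = 265

265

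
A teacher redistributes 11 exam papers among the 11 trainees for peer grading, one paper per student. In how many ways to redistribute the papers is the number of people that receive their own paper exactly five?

122430

Choose which 5 of the 11 are fixed: C(11,5) = 462.
The other 6 form a derangement: !6 = 265.
Total: 462 × 265 = 122430.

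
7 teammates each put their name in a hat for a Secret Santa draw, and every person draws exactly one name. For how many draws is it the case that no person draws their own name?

!7 is the nearest integer to 7!/e.
7! = 5040, and 5040/e ≈ 1854.11, so !7 = 1854.

1854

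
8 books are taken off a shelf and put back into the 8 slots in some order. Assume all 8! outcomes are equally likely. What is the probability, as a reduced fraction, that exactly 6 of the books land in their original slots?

Favorable outcomes: C(8,6)·!2 = 28·1 = 28.
Total outcomes: 8! = 40320.
Probability = 28/40320 = 1/1440.

1/1440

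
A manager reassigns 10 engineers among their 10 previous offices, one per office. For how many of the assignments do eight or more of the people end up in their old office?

46

Sum C(10,i)·!(10-i) for i = 8..10:
  i=8: C(10,8)·!2 = 45·1 = 45
  i=9: C(10,9)·!1 = 10·0 = 0
  i=10: C(10,10)·!0 = 1·1 = 1
Total = 46.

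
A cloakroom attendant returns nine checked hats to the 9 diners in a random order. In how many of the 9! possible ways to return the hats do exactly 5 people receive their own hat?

Choose which 5 of the 9 are fixed: C(9,5) = 126.
The remaining 4 must be deranged: !4 = 9.
Total: 126 × 9 = 1134.

1134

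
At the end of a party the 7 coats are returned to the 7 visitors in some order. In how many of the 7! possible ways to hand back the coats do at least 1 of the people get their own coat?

Sum C(7,i)·!(7-i) for i = 1..7:
  i=1: C(7,1)·!6 = 7·265 = 1855
  i=2: C(7,2)·!5 = 21·44 = 924
  i=3: C(7,3)·!4 = 35·9 = 315
  i=4: C(7,4)·!3 = 35·2 = 70
  i=5: C(7,5)·!2 = 21·1 = 21
  i=6: C(7,6)·!1 = 7·0 = 0
  i=7: C(7,7)·!0 = 1·1 = 1
Total = 3186.

3186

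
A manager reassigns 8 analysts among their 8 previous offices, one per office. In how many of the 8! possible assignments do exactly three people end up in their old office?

Pick the 3 fixed positions: C(8,3) = 56 ways.
The remaining 5 must be deranged: !5 = 44.
Total: 56 × 44 = 2464.

2464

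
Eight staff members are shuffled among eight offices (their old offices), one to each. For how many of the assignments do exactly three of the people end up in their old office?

2464

Pick the 3 fixed positions: C(8,3) = 56 ways.
The remaining 5 must be deranged: !5 = 44.
Total: 56 × 44 = 2464.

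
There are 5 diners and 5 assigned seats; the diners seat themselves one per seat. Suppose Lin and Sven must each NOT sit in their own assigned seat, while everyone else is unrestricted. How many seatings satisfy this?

78

Inclusion-exclusion on the 2 forbidden self-matches:
Σ_{j=0}^{2} (-1)^j C(2,j)(5-j)!
= C(2,0)·5! - C(2,1)·4! + C(2,2)·3!
= 120 - 48 + 6
= 78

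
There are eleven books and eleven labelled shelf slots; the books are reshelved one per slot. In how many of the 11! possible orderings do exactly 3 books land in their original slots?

2447445

Pick the 3 fixed positions: C(11,3) = 165 ways.
The remaining 8 must be deranged: !8 = 14833.
Total: 165 × 14833 = 2447445.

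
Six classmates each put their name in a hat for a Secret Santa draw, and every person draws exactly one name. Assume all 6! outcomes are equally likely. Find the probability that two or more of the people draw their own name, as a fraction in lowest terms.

191/720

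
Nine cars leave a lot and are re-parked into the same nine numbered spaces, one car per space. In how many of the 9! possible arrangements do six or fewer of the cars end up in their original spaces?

362843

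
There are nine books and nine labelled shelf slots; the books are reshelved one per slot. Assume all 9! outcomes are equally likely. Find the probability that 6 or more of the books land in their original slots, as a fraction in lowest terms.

41/72576

Favorable outcomes: Σ_{i≥6} C(9,i)·!(9-i) = 84·2 + 36·1 + 9·0 + 1·1 = 205.
Total outcomes: 9! = 362880.
Probability = 205/362880 = 41/72576.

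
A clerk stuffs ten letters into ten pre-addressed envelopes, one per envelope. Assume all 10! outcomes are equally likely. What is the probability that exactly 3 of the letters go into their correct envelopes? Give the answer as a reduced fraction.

103/1680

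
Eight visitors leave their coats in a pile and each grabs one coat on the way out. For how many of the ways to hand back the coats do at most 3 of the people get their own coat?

39549

Sum C(8,i)·!(8-i) for i = 0..3:
  i=0: C(8,0)·!8 = 1·14833 = 14833
  i=1: C(8,1)·!7 = 8·1854 = 14832
  i=2: C(8,2)·!6 = 28·265 = 7420
  i=3: C(8,3)·!5 = 56·44 = 2464
Total = 39549.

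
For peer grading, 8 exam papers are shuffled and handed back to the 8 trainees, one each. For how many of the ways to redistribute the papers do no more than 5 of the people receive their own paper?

40291

Sum C(8,i)·!(8-i) for i = 0..5:
  i=0: C(8,0)·!8 = 1·14833 = 14833
  i=1: C(8,1)·!7 = 8·1854 = 14832
  i=2: C(8,2)·!6 = 28·265 = 7420
  i=3: C(8,3)·!5 = 56·44 = 2464
  i=4: C(8,4)·!4 = 70·9 = 630
  i=5: C(8,5)·!3 = 56·2 = 112
Total = 40291.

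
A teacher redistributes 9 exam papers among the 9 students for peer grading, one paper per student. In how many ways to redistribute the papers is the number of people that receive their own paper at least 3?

29143

Sum C(9,i)·!(9-i) for i = 3..9:
  i=3: C(9,3)·!6 = 84·265 = 22260
  i=4: C(9,4)·!5 = 126·44 = 5544
  i=5: C(9,5)·!4 = 126·9 = 1134
  i=6: C(9,6)·!3 = 84·2 = 168
  i=7: C(9,7)·!2 = 36·1 = 36
  i=8: C(9,8)·!1 = 9·0 = 0
  i=9: C(9,9)·!0 = 1·1 = 1
Total = 29143.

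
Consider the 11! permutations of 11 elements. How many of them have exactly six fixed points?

20328

Pick the 6 fixed positions: C(11,6) = 462 ways.
The remaining 5 must be deranged: !5 = 44.
Total: 462 × 44 = 20328.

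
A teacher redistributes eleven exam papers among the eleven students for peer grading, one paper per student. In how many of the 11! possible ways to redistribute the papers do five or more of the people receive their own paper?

# with exactly i fixed is C(11,i)·!(11-i); sum over i=5..11:
  i=5: C(11,5)·!6 = 462·265 = 122430
  i=6: C(11,6)·!5 = 462·44 = 20328
  i=7: C(11,7)·!4 = 330·9 = 2970
  i=8: C(11,8)·!3 = 165·2 = 330
  i=9: C(11,9)·!2 = 55·1 = 55
  i=10: C(11,10)·!1 = 11·0 = 0
  i=11: C(11,11)·!0 = 1·1 = 1
Total = 146114.

146114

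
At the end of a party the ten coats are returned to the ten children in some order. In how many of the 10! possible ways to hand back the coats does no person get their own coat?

Use !n = n·!(n-1) + (-1)^n.
!10 = 10·133496 + 1 = 1334961

1334961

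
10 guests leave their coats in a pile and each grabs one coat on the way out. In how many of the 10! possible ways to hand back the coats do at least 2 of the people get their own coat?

Sum C(10,i)·!(10-i) for i = 2..10:
  i=2: C(10,2)·!8 = 45·14833 = 667485
  i=3: C(10,3)·!7 = 120·1854 = 222480
  i=4: C(10,4)·!6 = 210·265 = 55650
  i=5: C(10,5)·!5 = 252·44 = 11088
  i=6: C(10,6)·!4 = 210·9 = 1890
  i=7: C(10,7)·!3 = 120·2 = 240
  i=8: C(10,8)·!2 = 45·1 = 45
  i=9: C(10,9)·!1 = 10·0 = 0
  i=10: C(10,10)·!0 = 1·1 = 1
Total = 958879.

958879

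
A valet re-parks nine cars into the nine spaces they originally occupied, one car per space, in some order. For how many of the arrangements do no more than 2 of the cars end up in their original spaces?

333737

# with exactly i fixed is C(9,i)·!(9-i); sum over i=0..2:
  i=0: C(9,0)·!9 = 1·133496 = 133496
  i=1: C(9,1)·!8 = 9·14833 = 133497
  i=2: C(9,2)·!7 = 36·1854 = 66744
Total = 333737.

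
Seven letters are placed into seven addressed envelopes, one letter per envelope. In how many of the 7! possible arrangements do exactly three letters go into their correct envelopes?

315

Pick the 3 fixed positions: C(7,3) = 35 ways.
The other 4 form a derangement: !4 = 9.
Total: 35 × 9 = 315.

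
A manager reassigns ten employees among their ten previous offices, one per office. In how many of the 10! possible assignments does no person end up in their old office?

!10 = 10! · Σ_{k=0}^{10} (-1)^k/k!
= 10! - 10!/1! + 10!/2! - 10!/3! + 10!/4! - 10!/5! + 10!/6! - 10!/7! + 10!/8! - 10!/9! + 10!/10!
= 3628800 - 3628800 + 1814400 - 604800 + 151200 - 30240 + 5040 - 720 + 90 - 10 + 1
= 1334961

1334961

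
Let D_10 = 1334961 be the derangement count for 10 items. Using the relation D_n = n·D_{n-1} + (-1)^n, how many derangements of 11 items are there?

14684570

D_11 = 11·1334961 - 1 = 14684570.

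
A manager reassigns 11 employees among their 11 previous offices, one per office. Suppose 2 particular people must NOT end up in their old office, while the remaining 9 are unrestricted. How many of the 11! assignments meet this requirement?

33022080

Inclusion-exclusion on the 2 forbidden self-matches:
Σ_{j=0}^{2} (-1)^j C(2,j)(11-j)!
= C(2,0)·11! - C(2,1)·10! + C(2,2)·9!
= 39916800 - 7257600 + 362880
= 33022080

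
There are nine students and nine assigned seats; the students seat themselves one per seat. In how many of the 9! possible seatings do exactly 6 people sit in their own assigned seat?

168

Choose which 6 of the 9 are fixed: C(9,6) = 84.
The remaining 3 must be deranged: !3 = 2.
Total: 84 × 2 = 168.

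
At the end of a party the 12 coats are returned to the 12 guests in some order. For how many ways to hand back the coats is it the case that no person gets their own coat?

!12 is the nearest integer to 12!/e.
12! = 479001600, and 479001600/e ≈ 176214840.93, so !12 = 176214841.

176214841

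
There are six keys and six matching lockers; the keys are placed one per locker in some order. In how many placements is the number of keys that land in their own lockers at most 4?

Sum C(6,i)·!(6-i) for i = 0..4:
  i=0: C(6,0)·!6 = 1·265 = 265
  i=1: C(6,1)·!5 = 6·44 = 264
  i=2: C(6,2)·!4 = 15·9 = 135
  i=3: C(6,3)·!3 = 20·2 = 40
  i=4: C(6,4)·!2 = 15·1 = 15
Total = 719.

719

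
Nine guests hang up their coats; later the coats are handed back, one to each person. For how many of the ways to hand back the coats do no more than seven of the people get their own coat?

362879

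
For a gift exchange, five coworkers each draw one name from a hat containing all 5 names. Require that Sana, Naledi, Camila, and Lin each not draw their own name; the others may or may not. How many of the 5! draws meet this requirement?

53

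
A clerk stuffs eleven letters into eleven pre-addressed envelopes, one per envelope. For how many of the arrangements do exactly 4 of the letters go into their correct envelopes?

Pick the 4 fixed positions: C(11,4) = 330 ways.
The remaining 7 must be deranged: !7 = 1854.
Total: 330 × 1854 = 611820.

611820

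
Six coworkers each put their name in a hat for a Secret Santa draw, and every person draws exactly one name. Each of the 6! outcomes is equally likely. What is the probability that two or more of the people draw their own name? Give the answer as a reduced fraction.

191/720

Favorable outcomes: Σ_{i≥2} C(6,i)·!(6-i) = 15·9 + 20·2 + 15·1 + 6·0 + 1·1 = 191.
Total outcomes: 6! = 720.
Probability = 191/720 = 191/720.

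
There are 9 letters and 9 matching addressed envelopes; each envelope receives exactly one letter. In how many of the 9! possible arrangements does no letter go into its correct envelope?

Recurrence: !9 = 9·!8 + (-1)^9.
!9 = 9·14833 - 1 = 133496

133496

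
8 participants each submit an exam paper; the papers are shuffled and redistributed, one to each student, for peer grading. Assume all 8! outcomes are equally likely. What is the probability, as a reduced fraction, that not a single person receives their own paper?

2119/5760

Favorable outcomes: !8 = 14833.
Total outcomes: 8! = 40320.
Probability = 14833/40320 = 2119/5760.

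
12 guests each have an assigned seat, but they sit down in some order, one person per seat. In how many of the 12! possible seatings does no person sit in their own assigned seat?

Recurrence: !12 = 11·(!11 + !10).
!12 = 11·(14684570 + 1334961) = 11·16019531 = 176214841

176214841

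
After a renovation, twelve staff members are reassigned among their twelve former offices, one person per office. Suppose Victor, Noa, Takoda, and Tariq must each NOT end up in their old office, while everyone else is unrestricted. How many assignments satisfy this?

Let A_j be the event that the j-th constrained one is fixed. By inclusion-exclusion over the 4 events:
Σ_{j=0}^{4} (-1)^j C(4,j)(12-j)!
= C(4,0)·12! - C(4,1)·11! + C(4,2)·10! - C(4,3)·9! + C(4,4)·8!
= 479001600 - 159667200 + 21772800 - 1451520 + 40320
= 339696000

339696000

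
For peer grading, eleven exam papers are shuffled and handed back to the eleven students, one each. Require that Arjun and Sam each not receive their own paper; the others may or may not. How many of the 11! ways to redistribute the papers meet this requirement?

Inclusion-exclusion on the 2 forbidden self-matches:
Σ_{j=0}^{2} (-1)^j C(2,j)(11-j)!
= C(2,0)·11! - C(2,1)·10! + C(2,2)·9!
= 39916800 - 7257600 + 362880
= 33022080

33022080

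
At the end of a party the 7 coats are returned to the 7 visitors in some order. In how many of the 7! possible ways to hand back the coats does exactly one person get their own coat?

1855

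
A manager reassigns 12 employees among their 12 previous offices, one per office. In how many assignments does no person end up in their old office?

!12 = 12! · Σ_{k=0}^{12} (-1)^k/k!
= 12! - 12!/1! + 12!/2! - 12!/3! + 12!/4! - 12!/5! + 12!/6! - 12!/7! + 12!/8! - 12!/9! + 12!/10! - 12!/11! + 12!/12!
= 479001600 - 479001600 + 239500800 - 79833600 + 19958400 - 3991680 + 665280 - 95040 + 11880 - 1320 + 132 - 12 + 1
= 176214841

176214841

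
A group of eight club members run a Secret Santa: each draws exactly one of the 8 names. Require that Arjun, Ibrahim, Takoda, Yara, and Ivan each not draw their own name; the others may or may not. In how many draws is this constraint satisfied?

21234

Let A_j be the event that the j-th constrained one is fixed. By inclusion-exclusion over the 5 events:
Σ_{j=0}^{5} (-1)^j C(5,j)(8-j)!
= C(5,0)·8! - C(5,1)·7! + C(5,2)·6! - C(5,3)·5! + C(5,4)·4! - C(5,5)·3!
= 40320 - 25200 + 7200 - 1200 + 120 - 6
= 21234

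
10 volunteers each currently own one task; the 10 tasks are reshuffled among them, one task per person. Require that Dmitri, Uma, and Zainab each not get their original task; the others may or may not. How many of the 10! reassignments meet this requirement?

2656080

Let A_j be the event that the j-th constrained one is fixed. By inclusion-exclusion over the 3 events:
Σ_{j=0}^{3} (-1)^j C(3,j)(10-j)!
= C(3,0)·10! - C(3,1)·9! + C(3,2)·8! - C(3,3)·7!
= 3628800 - 1088640 + 120960 - 5040
= 2656080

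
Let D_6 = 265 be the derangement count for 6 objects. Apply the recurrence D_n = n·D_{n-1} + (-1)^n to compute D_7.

1854

D_7 = 7·265 - 1 = 1854.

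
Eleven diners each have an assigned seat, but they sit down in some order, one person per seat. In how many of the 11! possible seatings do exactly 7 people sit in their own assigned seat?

2970

Pick the 7 fixed positions: C(11,7) = 330 ways.
The other 4 form a derangement: !4 = 9.
Total: 330 × 9 = 2970.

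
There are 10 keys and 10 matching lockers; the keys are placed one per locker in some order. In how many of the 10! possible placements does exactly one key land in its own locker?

Pick the single fixed position: C(10,1) = 10 ways.
The other 9 form a derangement: !9 = 133496.
Total: 10 × 133496 = 1334960.

1334960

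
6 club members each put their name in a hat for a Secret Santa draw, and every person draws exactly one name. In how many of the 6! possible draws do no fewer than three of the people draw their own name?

Sum C(6,i)·!(6-i) for i = 3..6:
  i=3: C(6,3)·!3 = 20·2 = 40
  i=4: C(6,4)·!2 = 15·1 = 15
  i=5: C(6,5)·!1 = 6·0 = 0
  i=6: C(6,6)·!0 = 1·1 = 1
Total = 56.

56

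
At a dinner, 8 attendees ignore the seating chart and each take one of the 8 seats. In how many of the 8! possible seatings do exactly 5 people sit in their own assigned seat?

Choose which 5 of the 8 are fixed: C(8,5) = 56.
The other 3 form a derangement: !3 = 2.
Total: 56 × 2 = 112.

112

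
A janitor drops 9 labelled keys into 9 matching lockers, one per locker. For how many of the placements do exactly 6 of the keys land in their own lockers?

168

Pick the 6 fixed positions: C(9,6) = 84 ways.
The other 3 form a derangement: !3 = 2.
Total: 84 × 2 = 168.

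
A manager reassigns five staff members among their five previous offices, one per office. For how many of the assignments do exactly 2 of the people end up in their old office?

20

Pick the 2 fixed positions: C(5,2) = 10 ways.
The remaining 3 must be deranged: !3 = 2.
Total: 10 × 2 = 20.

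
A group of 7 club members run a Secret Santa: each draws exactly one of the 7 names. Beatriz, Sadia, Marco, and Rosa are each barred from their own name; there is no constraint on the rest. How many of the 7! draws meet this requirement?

Inclusion-exclusion on the 4 forbidden self-matches:
Σ_{j=0}^{4} (-1)^j C(4,j)(7-j)!
= C(4,0)·7! - C(4,1)·6! + C(4,2)·5! - C(4,3)·4! + C(4,4)·3!
= 5040 - 2880 + 720 - 96 + 6
= 2790

2790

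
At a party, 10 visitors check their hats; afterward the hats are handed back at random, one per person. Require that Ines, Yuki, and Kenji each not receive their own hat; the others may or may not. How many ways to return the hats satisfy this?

Let A_j be the event that the j-th constrained one is fixed. By inclusion-exclusion over the 3 events:
Σ_{j=0}^{3} (-1)^j C(3,j)(10-j)!
= C(3,0)·10! - C(3,1)·9! + C(3,2)·8! - C(3,3)·7!
= 3628800 - 1088640 + 120960 - 5040
= 2656080

2656080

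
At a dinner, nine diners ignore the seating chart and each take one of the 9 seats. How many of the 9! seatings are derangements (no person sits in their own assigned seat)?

133496

!9 is the nearest integer to 9!/e.
9! = 362880, and 362880/e ≈ 133496.09, so !9 = 133496.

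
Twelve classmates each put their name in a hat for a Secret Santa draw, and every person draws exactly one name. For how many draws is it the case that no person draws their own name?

176214841

Recurrence: !12 = 12·!11 + (-1)^12.
!12 = 12·14684570 + 1 = 176214841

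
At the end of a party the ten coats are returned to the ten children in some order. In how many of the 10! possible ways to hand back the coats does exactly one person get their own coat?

1334960

Pick the single fixed position: C(10,1) = 10 ways.
The remaining 9 must be deranged: !9 = 133496.
Total: 10 × 133496 = 1334960.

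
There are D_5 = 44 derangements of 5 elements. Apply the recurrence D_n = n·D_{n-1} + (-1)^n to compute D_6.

D_6 = 6·44 + 1 = 265.

265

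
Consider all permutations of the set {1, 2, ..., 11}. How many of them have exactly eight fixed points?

Choose which 8 of the 11 are fixed: C(11,8) = 165.
The other 3 form a derangement: !3 = 2.
Total: 165 × 2 = 330.

330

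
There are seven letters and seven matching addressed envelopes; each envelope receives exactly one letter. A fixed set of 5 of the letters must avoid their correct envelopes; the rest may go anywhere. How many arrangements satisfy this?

2428

Inclusion-exclusion on the 5 forbidden self-matches:
Σ_{j=0}^{5} (-1)^j C(5,j)(7-j)!
= C(5,0)·7! - C(5,1)·6! + C(5,2)·5! - C(5,3)·4! + C(5,4)·3! - C(5,5)·2!
= 5040 - 3600 + 1200 - 240 + 30 - 2
= 2428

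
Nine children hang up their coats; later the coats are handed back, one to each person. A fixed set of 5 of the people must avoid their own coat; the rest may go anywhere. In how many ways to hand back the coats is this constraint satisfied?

Let A_j be the event that the j-th constrained one is fixed. By inclusion-exclusion over the 5 events:
Σ_{j=0}^{5} (-1)^j C(5,j)(9-j)!
= C(5,0)·9! - C(5,1)·8! + C(5,2)·7! - C(5,3)·6! + C(5,4)·5! - C(5,5)·4!
= 362880 - 201600 + 50400 - 7200 + 600 - 24
= 205056

205056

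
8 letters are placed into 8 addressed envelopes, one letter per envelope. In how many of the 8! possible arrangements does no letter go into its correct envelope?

14833

The subfactorial !8 = [8!/e] (nearest integer).
8! = 40320, and 40320/e ≈ 14832.90, so !8 = 14833.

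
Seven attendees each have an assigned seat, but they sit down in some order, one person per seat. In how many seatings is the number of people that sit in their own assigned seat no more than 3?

4948

# with exactly i fixed is C(7,i)·!(7-i); sum over i=0..3:
  i=0: C(7,0)·!7 = 1·1854 = 1854
  i=1: C(7,1)·!6 = 7·265 = 1855
  i=2: C(7,2)·!5 = 21·44 = 924
  i=3: C(7,3)·!4 = 35·9 = 315
Total = 4948.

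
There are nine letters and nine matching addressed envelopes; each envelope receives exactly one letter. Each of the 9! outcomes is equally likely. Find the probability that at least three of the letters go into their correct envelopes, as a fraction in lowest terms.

29143/362880

Favorable outcomes: Σ_{i≥3} C(9,i)·!(9-i) = 84·265 + 126·44 + 126·9 + 84·2 + 36·1 + 9·0 + 1·1 = 29143.
Total outcomes: 9! = 362880.
Probability = 29143/362880 = 29143/362880.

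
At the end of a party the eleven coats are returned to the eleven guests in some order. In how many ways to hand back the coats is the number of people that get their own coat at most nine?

39916799

Sum C(11,i)·!(11-i) for i = 0..9:
  i=0: C(11,0)·!11 = 1·14684570 = 14684570
  i=1: C(11,1)·!10 = 11·1334961 = 14684571
  i=2: C(11,2)·!9 = 55·133496 = 7342280
  i=3: C(11,3)·!8 = 165·14833 = 2447445
  i=4: C(11,4)·!7 = 330·1854 = 611820
  i=5: C(11,5)·!6 = 462·265 = 122430
  i=6: C(11,6)·!5 = 462·44 = 20328
  i=7: C(11,7)·!4 = 330·9 = 2970
  i=8: C(11,8)·!3 = 165·2 = 330
  i=9: C(11,9)·!2 = 55·1 = 55
Total = 39916799.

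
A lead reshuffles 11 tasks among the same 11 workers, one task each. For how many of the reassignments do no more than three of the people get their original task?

# with exactly i fixed is C(11,i)·!(11-i); sum over i=0..3:
  i=0: C(11,0)·!11 = 1·14684570 = 14684570
  i=1: C(11,1)·!10 = 11·1334961 = 14684571
  i=2: C(11,2)·!9 = 55·133496 = 7342280
  i=3: C(11,3)·!8 = 165·14833 = 2447445
Total = 39158866.

39158866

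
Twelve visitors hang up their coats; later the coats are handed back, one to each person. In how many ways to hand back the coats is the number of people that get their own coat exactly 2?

88107426

Choose which 2 of the 12 are fixed: C(12,2) = 66.
The remaining 10 must be deranged: !10 = 1334961.
Total: 66 × 1334961 = 88107426.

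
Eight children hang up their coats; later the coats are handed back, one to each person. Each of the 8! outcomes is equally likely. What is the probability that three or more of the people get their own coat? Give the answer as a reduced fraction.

Favorable outcomes: Σ_{i≥3} C(8,i)·!(8-i) = 56·44 + 70·9 + 56·2 + 28·1 + 8·0 + 1·1 = 3235.
Total outcomes: 8! = 40320.
Probability = 3235/40320 = 647/8064.

647/8064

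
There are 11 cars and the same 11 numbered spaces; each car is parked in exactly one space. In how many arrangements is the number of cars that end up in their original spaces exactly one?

14684571

Pick the single fixed position: C(11,1) = 11 ways.
The other 10 form a derangement: !10 = 1334961.
Total: 11 × 1334961 = 14684571.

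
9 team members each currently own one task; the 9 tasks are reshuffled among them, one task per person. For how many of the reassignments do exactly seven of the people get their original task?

Pick the 7 fixed positions: C(9,7) = 36 ways.
The remaining 2 must be deranged: !2 = 1.
Total: 36 × 1 = 36.

36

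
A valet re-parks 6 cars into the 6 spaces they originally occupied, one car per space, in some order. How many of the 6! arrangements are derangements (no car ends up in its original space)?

265

By inclusion-exclusion, !6 = Σ (-1)^k · 6!/k! for k=0..6
= 6! - 6!/1! + 6!/2! - 6!/3! + 6!/4! - 6!/5! + 6!/6!
= 720 - 720 + 360 - 120 + 30 - 6 + 1
= 265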